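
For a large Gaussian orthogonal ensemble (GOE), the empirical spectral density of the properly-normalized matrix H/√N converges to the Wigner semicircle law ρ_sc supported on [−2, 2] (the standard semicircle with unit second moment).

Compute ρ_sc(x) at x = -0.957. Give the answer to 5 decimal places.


ρ_sc(x) = (1/(2π)) √(4 − x²). With x = -0.957:
  4 − x² = 4 − (-0.957)² = 4 − 0.915849 = 3.084151.
  √(4 − x²) = 1.756175.
  1/(2π) = 0.159155.
  ρ_sc(-0.957) = 0.159155 · 1.756175 = 0.279504.

Rounded to 5 decimal places: ρ_sc(-0.957) ≈ 0.27950.


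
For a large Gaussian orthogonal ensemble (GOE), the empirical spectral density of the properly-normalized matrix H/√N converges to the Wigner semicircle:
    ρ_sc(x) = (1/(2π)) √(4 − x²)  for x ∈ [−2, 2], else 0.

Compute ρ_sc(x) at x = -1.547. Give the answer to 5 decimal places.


ρ_sc(x) = (1/(2π)) √(4 − x²). With x = -1.547:
  4 − x² = 4 − (-1.547)² = 4 − 2.393209 = 1.606791.
  √(4 − x²) = 1.267593.
  1/(2π) = 0.159155.
  ρ_sc(-1.547) = 0.159155 · 1.267593 = 0.201744.

Rounded to 5 decimal places: ρ_sc(-1.547) ≈ 0.20174.


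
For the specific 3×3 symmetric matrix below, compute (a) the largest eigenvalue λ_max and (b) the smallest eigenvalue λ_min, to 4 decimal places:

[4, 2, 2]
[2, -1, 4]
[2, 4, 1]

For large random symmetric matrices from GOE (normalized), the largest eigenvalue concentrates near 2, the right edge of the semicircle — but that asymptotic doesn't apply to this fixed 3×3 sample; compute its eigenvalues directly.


Since M is real symmetric, all three eigenvalues are real; they are the roots of det(λI − M) = λ³ − (tr M) λ² + s λ − det M, where s is the sum of the principal 2×2 minors.
tr M = 4 + (-1) + 1 = 4.
s = (4·(-1) − 2²) + (4·1 − 2²) + ((-1)·1 − 4²) = -8 + 0 + (-17) = -25.
det M (expand along row 1) = 4·(-17) − 2·(-6) + 2·10 = -36.
Characteristic polynomial: λ³ − 4λ² − 25λ + 36 = 0.
Substitute λ = y + (tr M)/3 = y + 1.333333 to remove the quadratic term: y³ + p·y + q = 0 with p = s − (tr M)²/3 = -30.333333 and q = −2(tr M)³/27 + (tr M)·s/3 − det M = -2.074074.
Three real roots ⇒ use the trigonometric (Viète) form: r = 2√(−p/3) = 6.359595, φ = arccos(3q/(p·r)) = arccos(0.032255) = 1.538536 rad.
y_k = r·cos(φ/3 − 2πk/3) for k = 0, 1, 2 gives y = 5.541445, -0.068387, -5.473059.
λ_k = y_k + 1.333333 gives λ = 6.8748, 1.2649, -4.1397 (check: the sum is 4.0000 = tr M).

Hence λ_max = 6.8748 and λ_min = -4.1397.


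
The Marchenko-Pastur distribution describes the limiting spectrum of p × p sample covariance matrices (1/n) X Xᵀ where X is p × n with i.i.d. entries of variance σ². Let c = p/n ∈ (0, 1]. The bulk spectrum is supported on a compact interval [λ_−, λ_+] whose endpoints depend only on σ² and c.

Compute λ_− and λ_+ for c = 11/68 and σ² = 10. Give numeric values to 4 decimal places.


c = 11/68 = 0.161765; √c = 0.402200.
λ_− = σ² (1 − √c)² = 10 · (1 − 0.402200)² = 10 · (0.597800)² = 3.573650.
λ_+ = σ² (1 + √c)² = 10 · (1 + 0.402200)² = 10 · (1.402200)² = 19.661644.

Rounded to 4 decimal places: λ_− ≈ 3.5737, λ_+ ≈ 19.6616.


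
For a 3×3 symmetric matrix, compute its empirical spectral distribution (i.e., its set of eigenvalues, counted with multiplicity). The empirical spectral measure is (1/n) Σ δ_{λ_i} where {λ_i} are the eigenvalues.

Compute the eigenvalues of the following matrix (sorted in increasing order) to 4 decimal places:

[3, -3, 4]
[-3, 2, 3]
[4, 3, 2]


Since M is real symmetric, all three eigenvalues are real; they are the roots of det(λI − M) = λ³ − (tr M) λ² + s λ − det M, where s is the sum of the principal 2×2 minors.
tr M = 3 + 2 + 2 = 7.
s = (3·2 − (-3)²) + (3·2 − 4²) + (2·2 − 3²) = -3 + (-10) + (-5) = -18.
det M (expand along row 1) = 3·(-5) − (-3)·(-18) + 4·(-17) = -137.
Characteristic polynomial: λ³ − 7λ² − 18λ + 137 = 0.
Substitute λ = y + (tr M)/3 = y + 2.333333 to remove the quadratic term: y³ + p·y + q = 0 with p = s − (tr M)²/3 = -34.333333 and q = −2(tr M)³/27 + (tr M)·s/3 − det M = 69.592593.
Three real roots ⇒ use the trigonometric (Viète) form: r = 2√(−p/3) = 6.765928, φ = arccos(3q/(p·r)) = arccos(-0.898754) = 2.687716 rad.
y_k = r·cos(φ/3 − 2πk/3) for k = 0, 1, 2 gives y = 4.227434, 2.461208, -6.688642.
λ_k = y_k + 2.333333 gives λ = 6.5608, 4.7945, -4.3553 (check: the sum is 7.0000 = tr M).

Eigenvalues sorted in increasing order: [-4.3553, 4.7945, 6.5608].


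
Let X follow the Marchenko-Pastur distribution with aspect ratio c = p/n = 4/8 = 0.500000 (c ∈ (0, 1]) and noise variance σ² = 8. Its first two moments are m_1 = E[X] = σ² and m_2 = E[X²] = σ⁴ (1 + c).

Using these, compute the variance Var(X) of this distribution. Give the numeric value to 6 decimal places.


m_1 = E[X] = σ² = 8, so m_1² = 64.
m_2 = E[X²] = σ⁴ (1 + c) = 64 · (1 + 0.500000) = 64 · 1.500000 = 96.000000.
(Note m_2 − m_1² simplifies to c · σ⁴ = 0.500000 · 64.)

Var(X) = m_2 − m_1² = 96.000000 − 64 = 32.000000.


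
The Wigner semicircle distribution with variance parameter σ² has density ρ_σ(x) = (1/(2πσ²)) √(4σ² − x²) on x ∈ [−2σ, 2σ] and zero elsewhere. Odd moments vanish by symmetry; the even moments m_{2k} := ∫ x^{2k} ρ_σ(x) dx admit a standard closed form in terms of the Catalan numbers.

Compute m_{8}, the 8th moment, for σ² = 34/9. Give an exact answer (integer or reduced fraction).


By the scaled semicircle moment identity, m_{2k} = σ^{2k} · C_k with k = 4.
C_4 = (1/(k+1)) · C(2k, k) = (1/5) · C(8, 4) = (1/5) · 70 = 14.
σ^{2k} = (σ²)^k = (34/9)^4 = 1336336/6561.

Therefore m_{8} = σ^{8} · C_4 = (1336336/6561) · 14 = 18708704/6561.


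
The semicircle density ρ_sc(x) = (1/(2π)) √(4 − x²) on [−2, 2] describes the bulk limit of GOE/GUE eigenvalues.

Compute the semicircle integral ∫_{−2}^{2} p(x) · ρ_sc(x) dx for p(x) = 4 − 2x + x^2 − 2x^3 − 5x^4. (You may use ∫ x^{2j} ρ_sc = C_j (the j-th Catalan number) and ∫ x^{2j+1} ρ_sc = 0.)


Write p(x) = Σ a_i x^i, split into monomials and integrate each against ρ_sc separately.
Using ∫ x^{2j} ρ_sc = C_j = (1/(j+1)) C(2j, j) (Catalan numbers) and ∫ x^{2j+1} ρ_sc = 0 (odd monomials vanish by symmetry):
  i = 0 (even): a_0 · C_{0} = 4 · 1 = 4
  i = 1 (odd): ∫ x^1 ρ_sc = 0 (vanishes)
  i = 2 (even): a_2 · C_{1} = 1 · 1 = 1
  i = 3 (odd): ∫ x^3 ρ_sc = 0 (vanishes)
  i = 4 (even): a_4 · C_{2} = -5 · 2 = -10

Summing the contributions: ∫_{−2}^{2} p(x) ρ_sc(x) dx = 4 + 1 + (-10) = -5.


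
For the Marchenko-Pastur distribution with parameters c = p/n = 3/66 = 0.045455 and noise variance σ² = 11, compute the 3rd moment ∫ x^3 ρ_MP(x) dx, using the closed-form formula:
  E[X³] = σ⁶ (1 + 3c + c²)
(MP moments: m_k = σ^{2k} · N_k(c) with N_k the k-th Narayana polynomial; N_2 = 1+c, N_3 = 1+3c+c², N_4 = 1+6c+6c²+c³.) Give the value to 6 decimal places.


E[X³] = σ⁶ (1 + 3c + c²) (third MP moment). With σ² = 11 (so σ⁶ = 1331) and c = 3/66 = 0.045455: E[X³] = 1331 · (1 + 3·0.045455 + (0.045455)²) = 1331 · 1.138430.

So E[X^3] = 1515.250000.


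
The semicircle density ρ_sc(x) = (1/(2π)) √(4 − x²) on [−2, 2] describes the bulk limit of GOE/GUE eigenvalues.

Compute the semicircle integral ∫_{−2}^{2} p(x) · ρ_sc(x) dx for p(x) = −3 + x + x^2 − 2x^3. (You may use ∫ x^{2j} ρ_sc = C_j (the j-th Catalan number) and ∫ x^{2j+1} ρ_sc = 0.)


Write p(x) = Σ a_i x^i, split into monomials and integrate each against ρ_sc separately.
Using ∫ x^{2j} ρ_sc = C_j = (1/(j+1)) C(2j, j) (Catalan numbers) and ∫ x^{2j+1} ρ_sc = 0 (odd monomials vanish by symmetry):
  i = 0 (even): a_0 · C_{0} = -3 · 1 = -3
  i = 1 (odd): ∫ x^1 ρ_sc = 0 (vanishes)
  i = 2 (even): a_2 · C_{1} = 1 · 1 = 1
  i = 3 (odd): ∫ x^3 ρ_sc = 0 (vanishes)

Summing the contributions: ∫_{−2}^{2} p(x) ρ_sc(x) dx = (-3) + 1 = -2.


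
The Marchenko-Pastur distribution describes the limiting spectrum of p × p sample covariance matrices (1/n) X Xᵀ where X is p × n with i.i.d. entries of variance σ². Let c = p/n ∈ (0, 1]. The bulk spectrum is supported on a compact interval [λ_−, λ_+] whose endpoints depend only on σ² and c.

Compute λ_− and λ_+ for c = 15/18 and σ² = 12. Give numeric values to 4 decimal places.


c = 15/18 = 0.833333; √c = 0.912871.
λ_− = σ² (1 − √c)² = 12 · (1 − 0.912871)² = 12 · (0.087129)² = 0.091098.
λ_+ = σ² (1 + √c)² = 12 · (1 + 0.912871)² = 12 · (1.912871)² = 43.908902.

Rounded to 4 decimal places: λ_− ≈ 0.0911, λ_+ ≈ 43.9089.


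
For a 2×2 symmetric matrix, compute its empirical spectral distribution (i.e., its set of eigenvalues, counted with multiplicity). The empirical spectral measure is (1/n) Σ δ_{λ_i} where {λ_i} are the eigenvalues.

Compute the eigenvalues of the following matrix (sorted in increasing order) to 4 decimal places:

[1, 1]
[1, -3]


Since M is real symmetric, both eigenvalues are real; they are the roots of det(λI − M) = λ² − (tr M) λ + det M.
tr M = 1 + (-3) = -2.
det M = 1·(-3) − 1² = -3 − 1 = -4.
Characteristic polynomial: λ² + 2λ − 4 = 0.
Discriminant Δ = (tr M)² − 4·det M = 4 − (-16) = 20; √Δ = 4.472136.
λ = (tr M ± √Δ)/2 = (-2 ± 4.472136)/2, giving (tr M − √Δ)/2 = -3.2361 and (tr M + √Δ)/2 = 1.2361.

Eigenvalues sorted in increasing order: [-3.2361, 1.2361].


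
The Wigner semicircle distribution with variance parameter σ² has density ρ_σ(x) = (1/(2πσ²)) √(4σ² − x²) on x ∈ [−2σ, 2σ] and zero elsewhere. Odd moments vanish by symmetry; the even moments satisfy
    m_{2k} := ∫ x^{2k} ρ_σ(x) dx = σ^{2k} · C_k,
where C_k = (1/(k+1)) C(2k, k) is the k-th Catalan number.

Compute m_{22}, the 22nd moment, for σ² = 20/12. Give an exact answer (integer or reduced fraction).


By the scaled semicircle moment identity, m_{2k} = σ^{2k} · C_k with k = 11.
C_11 = (1/(k+1)) · C(2k, k) = (1/12) · C(22, 11) = (1/12) · 705432 = 58786.
σ^{2k} = (σ²)^k = (20/12)^11 = 48828125/177147.

Therefore m_{22} = σ^{22} · C_11 = (48828125/177147) · 58786 = 2870410156250/177147.


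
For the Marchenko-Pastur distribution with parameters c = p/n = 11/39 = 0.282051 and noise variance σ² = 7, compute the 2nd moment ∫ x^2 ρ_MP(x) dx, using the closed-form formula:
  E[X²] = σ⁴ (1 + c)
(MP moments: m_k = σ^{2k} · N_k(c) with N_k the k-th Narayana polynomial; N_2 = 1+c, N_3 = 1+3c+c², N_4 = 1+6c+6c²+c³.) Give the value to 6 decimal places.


E[X²] = σ⁴ (1 + c) (second MP moment). With σ² = 7 (so σ⁴ = 49) and c = 11/39 = 0.282051: E[X²] = 49 · (1 + 0.282051) = 49 · 1.282051.

So E[X^2] = 62.820513.


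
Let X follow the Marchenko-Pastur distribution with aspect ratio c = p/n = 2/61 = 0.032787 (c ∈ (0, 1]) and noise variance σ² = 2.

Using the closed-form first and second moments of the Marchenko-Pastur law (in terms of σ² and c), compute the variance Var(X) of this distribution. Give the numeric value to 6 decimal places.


Recall the MP moments m_1 = E[X] = σ² and m_2 = E[X²] = σ⁴ (1 + c).
m_1 = E[X] = σ² = 2, so m_1² = 4.
m_2 = E[X²] = σ⁴ (1 + c) = 4 · (1 + 0.032787) = 4 · 1.032787 = 4.131148.
(Note m_2 − m_1² simplifies to c · σ⁴ = 0.032787 · 4.)

Var(X) = m_2 − m_1² = 4.131148 − 4 = 0.131148.


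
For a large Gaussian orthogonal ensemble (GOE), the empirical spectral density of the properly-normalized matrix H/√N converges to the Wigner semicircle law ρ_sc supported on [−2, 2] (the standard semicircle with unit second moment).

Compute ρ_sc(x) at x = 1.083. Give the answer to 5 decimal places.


ρ_sc(x) = (1/(2π)) √(4 − x²). With x = 1.083:
  4 − x² = 4 − (1.083)² = 4 − 1.172889 = 2.827111.
  √(4 − x²) = 1.681401.
  1/(2π) = 0.159155.
  ρ_sc(1.083) = 0.159155 · 1.681401 = 0.267603.

Rounded to 5 decimal places: ρ_sc(1.083) ≈ 0.26760.


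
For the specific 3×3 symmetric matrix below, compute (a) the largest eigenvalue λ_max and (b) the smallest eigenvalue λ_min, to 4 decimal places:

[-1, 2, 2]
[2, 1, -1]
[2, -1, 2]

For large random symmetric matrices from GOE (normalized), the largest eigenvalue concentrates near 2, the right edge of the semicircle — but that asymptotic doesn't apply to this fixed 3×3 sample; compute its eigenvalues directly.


Since M is real symmetric, all three eigenvalues are real; they are the roots of det(λI − M) = λ³ − (tr M) λ² + s λ − det M, where s is the sum of the principal 2×2 minors.
tr M = -1 + 1 + 2 = 2.
s = ((-1)·1 − 2²) + ((-1)·2 − 2²) + (1·2 − (-1)²) = -5 + (-6) + 1 = -10.
det M (expand along row 1) = (-1)·1 − 2·6 + 2·(-4) = -21.
Characteristic polynomial: λ³ − 2λ² − 10λ + 21 = 0.
Substitute λ = y + (tr M)/3 = y + 0.666667 to remove the quadratic term: y³ + p·y + q = 0 with p = s − (tr M)²/3 = -11.333333 and q = −2(tr M)³/27 + (tr M)·s/3 − det M = 13.740741.
Three real roots ⇒ use the trigonometric (Viète) form: r = 2√(−p/3) = 3.887301, φ = arccos(3q/(p·r)) = arccos(-0.935676) = 2.780967 rad.
y_k = r·cos(φ/3 − 2πk/3) for k = 0, 1, 2 gives y = 2.333333, 1.525916, -3.859249.
λ_k = y_k + 0.666667 gives λ = 3.0000, 2.1926, -3.1926 (check: the sum is 2.0000 = tr M).

Hence λ_max = 3.0000 and λ_min = -3.1926.


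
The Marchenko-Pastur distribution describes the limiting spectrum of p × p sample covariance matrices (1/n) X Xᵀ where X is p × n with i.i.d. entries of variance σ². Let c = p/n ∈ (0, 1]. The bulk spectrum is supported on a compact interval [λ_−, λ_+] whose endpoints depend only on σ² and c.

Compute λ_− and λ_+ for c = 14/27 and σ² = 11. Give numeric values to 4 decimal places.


c = 14/27 = 0.518519; √c = 0.720082.
λ_− = σ² (1 − √c)² = 11 · (1 − 0.720082)² = 11 · (0.279918)² = 0.861893.
λ_+ = σ² (1 + √c)² = 11 · (1 + 0.720082)² = 11 · (1.720082)² = 32.545514.

Rounded to 4 decimal places: λ_− ≈ 0.8619, λ_+ ≈ 32.5455.


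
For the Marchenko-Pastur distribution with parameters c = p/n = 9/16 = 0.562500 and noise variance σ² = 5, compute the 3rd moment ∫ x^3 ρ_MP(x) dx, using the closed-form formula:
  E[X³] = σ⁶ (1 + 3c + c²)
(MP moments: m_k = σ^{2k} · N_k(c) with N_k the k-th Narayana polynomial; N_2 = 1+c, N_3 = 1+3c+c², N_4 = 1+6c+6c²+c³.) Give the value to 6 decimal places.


E[X³] = σ⁶ (1 + 3c + c²) (third MP moment). With σ² = 5 (so σ⁶ = 125) and c = 9/16 = 0.562500: E[X³] = 125 · (1 + 3·0.562500 + (0.562500)²) = 125 · 3.003906.

So E[X^3] = 375.488281.


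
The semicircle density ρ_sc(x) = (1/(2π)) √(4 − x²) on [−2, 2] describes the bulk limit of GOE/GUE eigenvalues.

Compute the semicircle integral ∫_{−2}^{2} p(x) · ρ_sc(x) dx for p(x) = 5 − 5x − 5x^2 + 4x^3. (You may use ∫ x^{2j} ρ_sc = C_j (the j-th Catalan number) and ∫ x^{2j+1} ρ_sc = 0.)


Write p(x) = Σ a_i x^i, split into monomials and integrate each against ρ_sc separately.
Using ∫ x^{2j} ρ_sc = C_j = (1/(j+1)) C(2j, j) (Catalan numbers) and ∫ x^{2j+1} ρ_sc = 0 (odd monomials vanish by symmetry):
  i = 0 (even): a_0 · C_{0} = 5 · 1 = 5
  i = 1 (odd): ∫ x^1 ρ_sc = 0 (vanishes)
  i = 2 (even): a_2 · C_{1} = -5 · 1 = -5
  i = 3 (odd): ∫ x^3 ρ_sc = 0 (vanishes)

Summing the contributions: ∫_{−2}^{2} p(x) ρ_sc(x) dx = 5 + (-5) = 0.


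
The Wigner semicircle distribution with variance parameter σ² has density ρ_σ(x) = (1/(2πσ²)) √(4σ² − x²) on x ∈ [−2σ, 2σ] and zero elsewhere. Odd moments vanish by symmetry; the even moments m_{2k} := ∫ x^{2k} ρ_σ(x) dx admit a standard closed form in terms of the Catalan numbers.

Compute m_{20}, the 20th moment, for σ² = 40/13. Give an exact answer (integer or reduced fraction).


By the scaled semicircle moment identity, m_{2k} = σ^{2k} · C_k with k = 10.
C_10 = (1/(k+1)) · C(2k, k) = (1/11) · C(20, 10) = (1/11) · 184756 = 16796.
σ^{2k} = (σ²)^k = (40/13)^10 = 10485760000000000/137858491849.

Therefore m_{20} = σ^{20} · C_10 = (10485760000000000/137858491849) · 16796 = 13547601920000000000/10604499373.


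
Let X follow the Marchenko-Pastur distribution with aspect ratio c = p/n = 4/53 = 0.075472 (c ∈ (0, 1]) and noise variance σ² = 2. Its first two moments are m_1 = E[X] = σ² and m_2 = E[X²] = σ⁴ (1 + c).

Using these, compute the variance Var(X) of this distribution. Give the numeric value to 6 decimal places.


m_1 = E[X] = σ² = 2, so m_1² = 4.
m_2 = E[X²] = σ⁴ (1 + c) = 4 · (1 + 0.075472) = 4 · 1.075472 = 4.301887.
(Note m_2 − m_1² simplifies to c · σ⁴ = 0.075472 · 4.)

Var(X) = m_2 − m_1² = 4.301887 − 4 = 0.301887.


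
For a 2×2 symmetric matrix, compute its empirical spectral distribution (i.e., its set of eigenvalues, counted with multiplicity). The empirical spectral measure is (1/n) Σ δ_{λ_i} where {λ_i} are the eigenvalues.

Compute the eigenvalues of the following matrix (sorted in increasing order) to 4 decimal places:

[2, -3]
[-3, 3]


Since M is real symmetric, both eigenvalues are real; they are the roots of det(λI − M) = λ² − (tr M) λ + det M.
tr M = 2 + 3 = 5.
det M = 2·3 − (-3)² = 6 − 9 = -3.
Characteristic polynomial: λ² − 5λ − 3 = 0.
Discriminant Δ = (tr M)² − 4·det M = 25 − (-12) = 37; √Δ = 6.082763.
λ = (tr M ± √Δ)/2 = (5 ± 6.082763)/2, giving (tr M − √Δ)/2 = -0.5414 and (tr M + √Δ)/2 = 5.5414.

Eigenvalues sorted in increasing order: [-0.5414, 5.5414].


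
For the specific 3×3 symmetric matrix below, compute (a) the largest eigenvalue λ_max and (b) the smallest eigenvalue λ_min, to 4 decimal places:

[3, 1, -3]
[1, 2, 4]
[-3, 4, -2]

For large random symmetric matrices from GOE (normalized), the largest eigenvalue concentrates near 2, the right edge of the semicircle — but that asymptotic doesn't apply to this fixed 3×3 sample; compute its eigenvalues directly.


Since M is real symmetric, all three eigenvalues are real; they are the roots of det(λI − M) = λ³ − (tr M) λ² + s λ − det M, where s is the sum of the principal 2×2 minors.
tr M = 3 + 2 + (-2) = 3.
s = (3·2 − 1²) + (3·(-2) − (-3)²) + (2·(-2) − 4²) = 5 + (-15) + (-20) = -30.
det M (expand along row 1) = 3·(-20) − 1·10 + (-3)·10 = -100.
Characteristic polynomial: λ³ − 3λ² − 30λ + 100 = 0.
Substitute λ = y + (tr M)/3 = y + 1.000000 to remove the quadratic term: y³ + p·y + q = 0 with p = s − (tr M)²/3 = -33.000000 and q = −2(tr M)³/27 + (tr M)·s/3 − det M = 68.000000.
Three real roots ⇒ use the trigonometric (Viète) form: r = 2√(−p/3) = 6.633250, φ = arccos(3q/(p·r)) = arccos(-0.931944) = 2.770534 rad.
y_k = r·cos(φ/3 − 2πk/3) for k = 0, 1, 2 gives y = 4.000000, 2.582576, -6.582576.
λ_k = y_k + 1.000000 gives λ = 5.0000, 3.5826, -5.5826 (check: the sum is 3.0000 = tr M).

Hence λ_max = 5.0000 and λ_min = -5.5826.


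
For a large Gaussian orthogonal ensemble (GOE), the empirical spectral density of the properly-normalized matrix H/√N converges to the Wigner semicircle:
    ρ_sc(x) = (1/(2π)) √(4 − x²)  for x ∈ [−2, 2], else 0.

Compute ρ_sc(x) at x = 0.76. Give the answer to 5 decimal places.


ρ_sc(x) = (1/(2π)) √(4 − x²). With x = 0.76:
  4 − x² = 4 − (0.76)² = 4 − 0.577600 = 3.422400.
  √(4 − x²) = 1.849973.
  1/(2π) = 0.159155.
  ρ_sc(0.76) = 0.159155 · 1.849973 = 0.294432.

Rounded to 5 decimal places: ρ_sc(0.76) ≈ 0.29443.


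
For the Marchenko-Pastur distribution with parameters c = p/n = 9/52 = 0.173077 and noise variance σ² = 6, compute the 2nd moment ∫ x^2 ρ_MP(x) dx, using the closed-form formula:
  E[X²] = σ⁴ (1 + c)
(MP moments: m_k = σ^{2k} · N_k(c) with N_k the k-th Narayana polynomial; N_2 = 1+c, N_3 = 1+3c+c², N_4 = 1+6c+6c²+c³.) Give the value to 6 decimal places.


E[X²] = σ⁴ (1 + c) (second MP moment). With σ² = 6 (so σ⁴ = 36) and c = 9/52 = 0.173077: E[X²] = 36 · (1 + 0.173077) = 36 · 1.173077.

So E[X^2] = 42.230769.


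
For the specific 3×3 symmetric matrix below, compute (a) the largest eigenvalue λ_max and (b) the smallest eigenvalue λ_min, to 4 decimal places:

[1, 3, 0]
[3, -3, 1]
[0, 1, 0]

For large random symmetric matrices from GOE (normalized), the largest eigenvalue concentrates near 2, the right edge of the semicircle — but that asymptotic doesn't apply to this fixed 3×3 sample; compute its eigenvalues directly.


Since M is real symmetric, all three eigenvalues are real; they are the roots of det(λI − M) = λ³ − (tr M) λ² + s λ − det M, where s is the sum of the principal 2×2 minors.
tr M = 1 + (-3) + 0 = -2.
s = (1·(-3) − 3²) + (1·0 − 0²) + ((-3)·0 − 1²) = -12 + 0 + (-1) = -13.
det M (expand along row 1) = 1·(-1) − 3·0 + 0·3 = -1.
Characteristic polynomial: λ³ + 2λ² − 13λ + 1 = 0.
Substitute λ = y + (tr M)/3 = y − 0.666667 to remove the quadratic term: y³ + p·y + q = 0 with p = s − (tr M)²/3 = -14.333333 and q = −2(tr M)³/27 + (tr M)·s/3 − det M = 10.259259.
Three real roots ⇒ use the trigonometric (Viète) form: r = 2√(−p/3) = 4.371626, φ = arccos(3q/(p·r)) = arccos(-0.491187) = 2.084249 rad.
y_k = r·cos(φ/3 − 2πk/3) for k = 0, 1, 2 gives y = 3.358344, 0.744560, -4.102904.
λ_k = y_k − 0.666667 gives λ = 2.6917, 0.0779, -4.7696 (check: the sum is -2.0000 = tr M).

Hence λ_max = 2.6917 and λ_min = -4.7696.


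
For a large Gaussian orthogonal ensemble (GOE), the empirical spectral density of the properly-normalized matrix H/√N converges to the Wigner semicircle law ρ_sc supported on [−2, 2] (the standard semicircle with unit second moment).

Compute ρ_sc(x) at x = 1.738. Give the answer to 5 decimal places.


ρ_sc(x) = (1/(2π)) √(4 − x²). With x = 1.738:
  4 − x² = 4 − (1.738)² = 4 − 3.020644 = 0.979356.
  √(4 − x²) = 0.989624.
  1/(2π) = 0.159155.
  ρ_sc(1.738) = 0.159155 · 0.989624 = 0.157504.

Rounded to 5 decimal places: ρ_sc(1.738) ≈ 0.15750.


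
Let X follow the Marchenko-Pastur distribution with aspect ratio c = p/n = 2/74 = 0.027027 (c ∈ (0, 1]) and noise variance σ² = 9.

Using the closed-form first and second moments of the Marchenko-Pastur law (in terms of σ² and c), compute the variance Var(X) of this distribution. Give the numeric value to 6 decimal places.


Recall the MP moments m_1 = E[X] = σ² and m_2 = E[X²] = σ⁴ (1 + c).
m_1 = E[X] = σ² = 9, so m_1² = 81.
m_2 = E[X²] = σ⁴ (1 + c) = 81 · (1 + 0.027027) = 81 · 1.027027 = 83.189189.
(Note m_2 − m_1² simplifies to c · σ⁴ = 0.027027 · 81.)

Var(X) = m_2 − m_1² = 83.189189 − 81 = 2.189189.


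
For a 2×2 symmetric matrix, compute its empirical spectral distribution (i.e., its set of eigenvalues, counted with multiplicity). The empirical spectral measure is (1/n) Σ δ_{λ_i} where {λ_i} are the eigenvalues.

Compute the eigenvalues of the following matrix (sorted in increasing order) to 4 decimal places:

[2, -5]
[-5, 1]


Since M is real symmetric, both eigenvalues are real; they are the roots of det(λI − M) = λ² − (tr M) λ + det M.
tr M = 2 + 1 = 3.
det M = 2·1 − (-5)² = 2 − 25 = -23.
Characteristic polynomial: λ² − 3λ − 23 = 0.
Discriminant Δ = (tr M)² − 4·det M = 9 − (-92) = 101; √Δ = 10.049876.
λ = (tr M ± √Δ)/2 = (3 ± 10.049876)/2, giving (tr M − √Δ)/2 = -3.5249 and (tr M + √Δ)/2 = 6.5249.

Eigenvalues sorted in increasing order: [-3.5249, 6.5249].


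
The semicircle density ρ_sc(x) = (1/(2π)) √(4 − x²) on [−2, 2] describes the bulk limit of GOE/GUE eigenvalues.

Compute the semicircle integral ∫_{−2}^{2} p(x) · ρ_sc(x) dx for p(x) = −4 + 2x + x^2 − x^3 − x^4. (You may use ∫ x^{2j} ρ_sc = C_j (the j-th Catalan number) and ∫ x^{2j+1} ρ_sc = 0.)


Write p(x) = Σ a_i x^i, split into monomials and integrate each against ρ_sc separately.
Using ∫ x^{2j} ρ_sc = C_j = (1/(j+1)) C(2j, j) (Catalan numbers) and ∫ x^{2j+1} ρ_sc = 0 (odd monomials vanish by symmetry):
  i = 0 (even): a_0 · C_{0} = -4 · 1 = -4
  i = 1 (odd): ∫ x^1 ρ_sc = 0 (vanishes)
  i = 2 (even): a_2 · C_{1} = 1 · 1 = 1
  i = 3 (odd): ∫ x^3 ρ_sc = 0 (vanishes)
  i = 4 (even): a_4 · C_{2} = -1 · 2 = -2

Summing the contributions: ∫_{−2}^{2} p(x) ρ_sc(x) dx = (-4) + 1 + (-2) = -5.


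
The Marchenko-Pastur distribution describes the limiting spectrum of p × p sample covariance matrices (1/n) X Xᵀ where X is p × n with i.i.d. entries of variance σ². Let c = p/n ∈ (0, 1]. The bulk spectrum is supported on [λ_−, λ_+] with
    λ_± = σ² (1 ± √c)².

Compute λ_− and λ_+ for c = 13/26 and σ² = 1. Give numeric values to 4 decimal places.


c = 13/26 = 0.500000; √c = 0.707107.
λ_− = σ² (1 − √c)² = 1 · (1 − 0.707107)² = 1 · (0.292893)² = 0.085786.
λ_+ = σ² (1 + √c)² = 1 · (1 + 0.707107)² = 1 · (1.707107)² = 2.914214.

Rounded to 4 decimal places: λ_− ≈ 0.0858, λ_+ ≈ 2.9142.


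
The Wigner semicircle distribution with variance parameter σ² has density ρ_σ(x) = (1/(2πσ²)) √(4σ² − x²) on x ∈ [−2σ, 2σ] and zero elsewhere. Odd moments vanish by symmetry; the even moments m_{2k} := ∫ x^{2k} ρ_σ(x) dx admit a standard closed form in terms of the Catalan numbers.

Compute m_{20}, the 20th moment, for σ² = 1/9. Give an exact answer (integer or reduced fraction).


By the scaled semicircle moment identity, m_{2k} = σ^{2k} · C_k with k = 10.
C_10 = (1/(k+1)) · C(2k, k) = (1/11) · C(20, 10) = (1/11) · 184756 = 16796.
σ^{2k} = (σ²)^k = (1/9)^10 = 1/3486784401.

Therefore m_{20} = σ^{20} · C_10 = (1/3486784401) · 16796 = 16796/3486784401.


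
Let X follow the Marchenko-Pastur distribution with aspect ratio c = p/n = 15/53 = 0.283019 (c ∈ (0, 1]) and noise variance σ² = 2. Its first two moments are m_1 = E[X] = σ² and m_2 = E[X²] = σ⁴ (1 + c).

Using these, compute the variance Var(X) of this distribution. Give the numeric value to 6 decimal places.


m_1 = E[X] = σ² = 2, so m_1² = 4.
m_2 = E[X²] = σ⁴ (1 + c) = 4 · (1 + 0.283019) = 4 · 1.283019 = 5.132075.
(Note m_2 − m_1² simplifies to c · σ⁴ = 0.283019 · 4.)

Var(X) = m_2 − m_1² = 5.132075 − 4 = 1.132075.


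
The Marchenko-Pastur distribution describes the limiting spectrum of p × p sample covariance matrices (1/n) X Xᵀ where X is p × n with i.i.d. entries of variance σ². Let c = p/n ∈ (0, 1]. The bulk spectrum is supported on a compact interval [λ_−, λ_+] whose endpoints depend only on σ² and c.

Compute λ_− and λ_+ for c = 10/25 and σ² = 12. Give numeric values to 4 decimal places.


c = 10/25 = 0.400000; √c = 0.632456.
λ_− = σ² (1 − √c)² = 12 · (1 − 0.632456)² = 12 · (0.367544)² = 1.621067.
λ_+ = σ² (1 + √c)² = 12 · (1 + 0.632456)² = 12 · (1.632456)² = 31.978933.

Rounded to 4 decimal places: λ_− ≈ 1.6211, λ_+ ≈ 31.9789.


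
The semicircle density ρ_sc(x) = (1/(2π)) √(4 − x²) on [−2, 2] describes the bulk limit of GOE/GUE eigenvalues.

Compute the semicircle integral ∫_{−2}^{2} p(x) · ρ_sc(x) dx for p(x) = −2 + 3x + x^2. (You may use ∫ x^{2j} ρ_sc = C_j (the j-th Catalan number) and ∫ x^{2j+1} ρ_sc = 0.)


Write p(x) = Σ a_i x^i, split into monomials and integrate each against ρ_sc separately.
Using ∫ x^{2j} ρ_sc = C_j = (1/(j+1)) C(2j, j) (Catalan numbers) and ∫ x^{2j+1} ρ_sc = 0 (odd monomials vanish by symmetry):
  i = 0 (even): a_0 · C_{0} = -2 · 1 = -2
  i = 1 (odd): ∫ x^1 ρ_sc = 0 (vanishes)
  i = 2 (even): a_2 · C_{1} = 1 · 1 = 1

Summing the contributions: ∫_{−2}^{2} p(x) ρ_sc(x) dx = (-2) + 1 = -1.


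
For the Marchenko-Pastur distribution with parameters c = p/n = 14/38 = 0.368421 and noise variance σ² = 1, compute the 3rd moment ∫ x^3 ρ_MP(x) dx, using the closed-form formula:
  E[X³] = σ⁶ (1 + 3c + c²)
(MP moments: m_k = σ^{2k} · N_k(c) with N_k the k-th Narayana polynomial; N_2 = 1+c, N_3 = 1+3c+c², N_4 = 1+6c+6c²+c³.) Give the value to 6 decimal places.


E[X³] = σ⁶ (1 + 3c + c²) (third MP moment). With σ² = 1 (so σ⁶ = 1) and c = 14/38 = 0.368421: E[X³] = 1 · (1 + 3·0.368421 + (0.368421)²) = 1 · 2.240997.

So E[X^3] = 2.240997.


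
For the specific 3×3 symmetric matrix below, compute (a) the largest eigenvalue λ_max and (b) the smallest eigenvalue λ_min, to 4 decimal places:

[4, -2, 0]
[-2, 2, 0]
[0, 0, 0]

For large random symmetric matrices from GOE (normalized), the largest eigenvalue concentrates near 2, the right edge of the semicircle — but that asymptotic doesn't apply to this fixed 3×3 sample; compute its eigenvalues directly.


Since M is real symmetric, all three eigenvalues are real; they are the roots of det(λI − M) = λ³ − (tr M) λ² + s λ − det M, where s is the sum of the principal 2×2 minors.
tr M = 4 + 2 + 0 = 6.
s = (4·2 − (-2)²) + (4·0 − 0²) + (2·0 − 0²) = 4 + 0 + 0 = 4.
det M (expand along row 1) = 4·0 − (-2)·0 + 0·0 = 0.
Characteristic polynomial: λ³ − 6λ² + 4λ = 0.
Substitute λ = y + (tr M)/3 = y + 2.000000 to remove the quadratic term: y³ + p·y + q = 0 with p = s − (tr M)²/3 = -8.000000 and q = −2(tr M)³/27 + (tr M)·s/3 − det M = -8.000000.
Three real roots ⇒ use the trigonometric (Viète) form: r = 2√(−p/3) = 3.265986, φ = arccos(3q/(p·r)) = arccos(0.918559) = 0.406378 rad.
y_k = r·cos(φ/3 − 2πk/3) for k = 0, 1, 2 gives y = 3.236068, -1.236068, -2.000000.
λ_k = y_k + 2.000000 gives λ = 5.2361, 0.7639, 0.0000 (check: the sum is 6.0000 = tr M).

Hence λ_max = 5.2361 and λ_min = 0.0000.


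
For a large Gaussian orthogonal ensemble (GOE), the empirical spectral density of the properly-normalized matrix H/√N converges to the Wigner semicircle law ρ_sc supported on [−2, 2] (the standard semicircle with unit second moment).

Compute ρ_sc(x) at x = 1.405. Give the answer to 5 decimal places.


ρ_sc(x) = (1/(2π)) √(4 − x²). With x = 1.405:
  4 − x² = 4 − (1.405)² = 4 − 1.974025 = 2.025975.
  √(4 − x²) = 1.423367.
  1/(2π) = 0.159155.
  ρ_sc(1.405) = 0.159155 · 1.423367 = 0.226536.

Rounded to 5 decimal places: ρ_sc(1.405) ≈ 0.22654.


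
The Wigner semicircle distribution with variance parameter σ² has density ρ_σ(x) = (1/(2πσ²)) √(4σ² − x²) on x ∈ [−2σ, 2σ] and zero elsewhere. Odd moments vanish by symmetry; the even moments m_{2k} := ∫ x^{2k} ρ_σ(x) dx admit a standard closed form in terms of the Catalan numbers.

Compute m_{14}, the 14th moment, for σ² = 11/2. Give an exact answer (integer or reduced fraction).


By the scaled semicircle moment identity, m_{2k} = σ^{2k} · C_k with k = 7.
C_7 = (1/(k+1)) · C(2k, k) = (1/8) · C(14, 7) = (1/8) · 3432 = 429.
σ^{2k} = (σ²)^k = (11/2)^7 = 19487171/128.

Therefore m_{14} = σ^{14} · C_7 = (19487171/128) · 429 = 8359996359/128.


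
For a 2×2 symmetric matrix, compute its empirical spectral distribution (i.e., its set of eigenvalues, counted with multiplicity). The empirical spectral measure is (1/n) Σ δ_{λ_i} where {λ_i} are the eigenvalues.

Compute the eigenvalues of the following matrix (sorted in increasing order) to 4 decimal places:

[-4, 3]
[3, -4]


Since M is real symmetric, both eigenvalues are real; they are the roots of det(λI − M) = λ² − (tr M) λ + det M.
tr M = -4 + (-4) = -8.
det M = (-4)·(-4) − 3² = 16 − 9 = 7.
Characteristic polynomial: λ² + 8λ + 7 = 0.
Discriminant Δ = (tr M)² − 4·det M = 64 − 28 = 36; √Δ = 6.000000.
λ = (tr M ± √Δ)/2 = (-8 ± 6.000000)/2, giving (tr M − √Δ)/2 = -7.0000 and (tr M + √Δ)/2 = -1.0000.

Eigenvalues sorted in increasing order: [-7.0000, -1.0000].


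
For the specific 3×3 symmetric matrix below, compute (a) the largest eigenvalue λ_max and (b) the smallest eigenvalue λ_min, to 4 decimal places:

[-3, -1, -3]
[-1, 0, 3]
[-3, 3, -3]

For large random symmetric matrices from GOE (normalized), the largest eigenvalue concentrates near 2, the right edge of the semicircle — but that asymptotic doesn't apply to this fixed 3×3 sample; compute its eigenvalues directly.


Since M is real symmetric, all three eigenvalues are real; they are the roots of det(λI − M) = λ³ − (tr M) λ² + s λ − det M, where s is the sum of the principal 2×2 minors.
tr M = -3 + 0 + (-3) = -6.
s = ((-3)·0 − (-1)²) + ((-3)·(-3) − (-3)²) + (0·(-3) − 3²) = -1 + 0 + (-9) = -10.
det M (expand along row 1) = (-3)·(-9) − (-1)·12 + (-3)·(-3) = 48.
Characteristic polynomial: λ³ + 6λ² − 10λ − 48 = 0.
Substitute λ = y + (tr M)/3 = y − 2.000000 to remove the quadratic term: y³ + p·y + q = 0 with p = s − (tr M)²/3 = -22.000000 and q = −2(tr M)³/27 + (tr M)·s/3 − det M = -12.000000.
Three real roots ⇒ use the trigonometric (Viète) form: r = 2√(−p/3) = 5.416026, φ = arccos(3q/(p·r)) = arccos(0.302134) = 1.263866 rad.
y_k = r·cos(φ/3 − 2πk/3) for k = 0, 1, 2 gives y = 4.942463, -0.553148, -4.389315.
λ_k = y_k − 2.000000 gives λ = 2.9425, -2.5531, -6.3893 (check: the sum is -6.0000 = tr M).

Hence λ_max = 2.9425 and λ_min = -6.3893.


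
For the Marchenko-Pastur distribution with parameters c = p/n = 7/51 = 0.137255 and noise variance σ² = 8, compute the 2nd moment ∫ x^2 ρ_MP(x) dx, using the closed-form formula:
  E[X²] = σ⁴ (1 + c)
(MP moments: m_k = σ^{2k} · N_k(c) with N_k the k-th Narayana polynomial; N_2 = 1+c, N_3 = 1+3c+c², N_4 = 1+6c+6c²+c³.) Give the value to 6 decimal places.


E[X²] = σ⁴ (1 + c) (second MP moment). With σ² = 8 (so σ⁴ = 64) and c = 7/51 = 0.137255: E[X²] = 64 · (1 + 0.137255) = 64 · 1.137255.

So E[X^2] = 72.784314.


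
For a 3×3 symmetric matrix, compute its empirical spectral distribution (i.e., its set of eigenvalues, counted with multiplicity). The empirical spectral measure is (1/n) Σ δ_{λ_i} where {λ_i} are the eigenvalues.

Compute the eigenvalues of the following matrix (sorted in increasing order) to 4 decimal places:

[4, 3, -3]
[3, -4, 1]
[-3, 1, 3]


Since M is real symmetric, all three eigenvalues are real; they are the roots of det(λI − M) = λ³ − (tr M) λ² + s λ − det M, where s is the sum of the principal 2×2 minors.
tr M = 4 + (-4) + 3 = 3.
s = (4·(-4) − 3²) + (4·3 − (-3)²) + ((-4)·3 − 1²) = -25 + 3 + (-13) = -35.
det M (expand along row 1) = 4·(-13) − 3·12 + (-3)·(-9) = -61.
Characteristic polynomial: λ³ − 3λ² − 35λ + 61 = 0.
Substitute λ = y + (tr M)/3 = y + 1.000000 to remove the quadratic term: y³ + p·y + q = 0 with p = s − (tr M)²/3 = -38.000000 and q = −2(tr M)³/27 + (tr M)·s/3 − det M = 24.000000.
Three real roots ⇒ use the trigonometric (Viète) form: r = 2√(−p/3) = 7.118052, φ = arccos(3q/(p·r)) = arccos(-0.266188) = 1.840232 rad.
y_k = r·cos(φ/3 − 2πk/3) for k = 0, 1, 2 gives y = 5.820356, 0.638427, -6.458782.
λ_k = y_k + 1.000000 gives λ = 6.8204, 1.6384, -5.4588 (check: the sum is 3.0000 = tr M).

Eigenvalues sorted in increasing order: [-5.4588, 1.6384, 6.8204].


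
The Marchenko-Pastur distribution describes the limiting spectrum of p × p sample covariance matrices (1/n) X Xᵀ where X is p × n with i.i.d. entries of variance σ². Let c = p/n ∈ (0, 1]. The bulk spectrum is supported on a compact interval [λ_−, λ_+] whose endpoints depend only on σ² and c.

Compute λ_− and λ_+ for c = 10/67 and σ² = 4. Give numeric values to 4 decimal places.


c = 10/67 = 0.149254; √c = 0.386334.
λ_− = σ² (1 − √c)² = 4 · (1 − 0.386334)² = 4 · (0.613666)² = 1.506345.
λ_+ = σ² (1 + √c)² = 4 · (1 + 0.386334)² = 4 · (1.386334)² = 7.687685.

Rounded to 4 decimal places: λ_− ≈ 1.5063, λ_+ ≈ 7.6877.


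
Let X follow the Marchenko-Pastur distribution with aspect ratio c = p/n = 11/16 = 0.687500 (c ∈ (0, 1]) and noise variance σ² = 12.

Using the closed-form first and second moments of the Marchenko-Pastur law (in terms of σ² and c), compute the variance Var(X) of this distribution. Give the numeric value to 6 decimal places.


Recall the MP moments m_1 = E[X] = σ² and m_2 = E[X²] = σ⁴ (1 + c).
m_1 = E[X] = σ² = 12, so m_1² = 144.
m_2 = E[X²] = σ⁴ (1 + c) = 144 · (1 + 0.687500) = 144 · 1.687500 = 243.000000.
(Note m_2 − m_1² simplifies to c · σ⁴ = 0.687500 · 144.)

Var(X) = m_2 − m_1² = 243.000000 − 144 = 99.000000.


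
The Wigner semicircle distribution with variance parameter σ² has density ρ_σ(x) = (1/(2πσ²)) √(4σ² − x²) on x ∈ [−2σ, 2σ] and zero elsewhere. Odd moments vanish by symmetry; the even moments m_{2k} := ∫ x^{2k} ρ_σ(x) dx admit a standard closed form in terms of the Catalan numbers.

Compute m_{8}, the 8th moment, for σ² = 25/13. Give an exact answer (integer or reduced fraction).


By the scaled semicircle moment identity, m_{2k} = σ^{2k} · C_k with k = 4.
C_4 = (1/(k+1)) · C(2k, k) = (1/5) · C(8, 4) = (1/5) · 70 = 14.
σ^{2k} = (σ²)^k = (25/13)^4 = 390625/28561.

Therefore m_{8} = σ^{8} · C_4 = (390625/28561) · 14 = 5468750/28561.


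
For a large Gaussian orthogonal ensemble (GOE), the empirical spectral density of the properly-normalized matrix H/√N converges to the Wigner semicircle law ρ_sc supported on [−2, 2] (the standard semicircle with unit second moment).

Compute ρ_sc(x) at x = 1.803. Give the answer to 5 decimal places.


ρ_sc(x) = (1/(2π)) √(4 − x²). With x = 1.803:
  4 − x² = 4 − (1.803)² = 4 − 3.250809 = 0.749191.
  √(4 − x²) = 0.865558.
  1/(2π) = 0.159155.
  ρ_sc(1.803) = 0.159155 · 0.865558 = 0.137758.

Rounded to 5 decimal places: ρ_sc(1.803) ≈ 0.13776.


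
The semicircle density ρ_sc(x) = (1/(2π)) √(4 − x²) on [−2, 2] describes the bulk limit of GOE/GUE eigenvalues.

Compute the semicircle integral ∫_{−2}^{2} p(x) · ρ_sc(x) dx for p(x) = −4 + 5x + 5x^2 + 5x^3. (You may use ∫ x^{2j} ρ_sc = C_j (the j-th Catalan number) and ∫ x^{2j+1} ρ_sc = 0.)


Write p(x) = Σ a_i x^i, split into monomials and integrate each against ρ_sc separately.
Using ∫ x^{2j} ρ_sc = C_j = (1/(j+1)) C(2j, j) (Catalan numbers) and ∫ x^{2j+1} ρ_sc = 0 (odd monomials vanish by symmetry):
  i = 0 (even): a_0 · C_{0} = -4 · 1 = -4
  i = 1 (odd): ∫ x^1 ρ_sc = 0 (vanishes)
  i = 2 (even): a_2 · C_{1} = 5 · 1 = 5
  i = 3 (odd): ∫ x^3 ρ_sc = 0 (vanishes)

Summing the contributions: ∫_{−2}^{2} p(x) ρ_sc(x) dx = (-4) + 5 = 1.


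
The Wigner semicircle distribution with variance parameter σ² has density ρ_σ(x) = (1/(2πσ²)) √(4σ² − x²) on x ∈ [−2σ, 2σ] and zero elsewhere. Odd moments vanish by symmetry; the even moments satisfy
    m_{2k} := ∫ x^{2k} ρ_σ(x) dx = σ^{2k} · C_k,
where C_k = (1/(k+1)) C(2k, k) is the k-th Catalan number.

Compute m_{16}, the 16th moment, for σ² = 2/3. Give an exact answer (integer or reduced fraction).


By the scaled semicircle moment identity, m_{2k} = σ^{2k} · C_k with k = 8.
C_8 = (1/(k+1)) · C(2k, k) = (1/9) · C(16, 8) = (1/9) · 12870 = 1430.
σ^{2k} = (σ²)^k = (2/3)^8 = 256/6561.

Therefore m_{16} = σ^{16} · C_8 = (256/6561) · 1430 = 366080/6561.


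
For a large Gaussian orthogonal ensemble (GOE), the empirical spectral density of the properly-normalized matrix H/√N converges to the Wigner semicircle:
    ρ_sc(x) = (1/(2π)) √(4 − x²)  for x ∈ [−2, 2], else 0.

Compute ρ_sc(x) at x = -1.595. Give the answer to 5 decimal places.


ρ_sc(x) = (1/(2π)) √(4 − x²). With x = -1.595:
  4 − x² = 4 − (-1.595)² = 4 − 2.544025 = 1.455975.
  √(4 − x²) = 1.206638.
  1/(2π) = 0.159155.
  ρ_sc(-1.595) = 0.159155 · 1.206638 = 0.192042.

Rounded to 5 decimal places: ρ_sc(-1.595) ≈ 0.19204.


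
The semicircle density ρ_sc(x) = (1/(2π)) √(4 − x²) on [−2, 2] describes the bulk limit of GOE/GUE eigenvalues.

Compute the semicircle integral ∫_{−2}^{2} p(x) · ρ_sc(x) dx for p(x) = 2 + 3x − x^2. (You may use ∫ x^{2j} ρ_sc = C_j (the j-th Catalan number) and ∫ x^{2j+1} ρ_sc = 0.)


Write p(x) = Σ a_i x^i, split into monomials and integrate each against ρ_sc separately.
Using ∫ x^{2j} ρ_sc = C_j = (1/(j+1)) C(2j, j) (Catalan numbers) and ∫ x^{2j+1} ρ_sc = 0 (odd monomials vanish by symmetry):
  i = 0 (even): a_0 · C_{0} = 2 · 1 = 2
  i = 1 (odd): ∫ x^1 ρ_sc = 0 (vanishes)
  i = 2 (even): a_2 · C_{1} = -1 · 1 = -1

Summing the contributions: ∫_{−2}^{2} p(x) ρ_sc(x) dx = 2 + (-1) = 1.
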